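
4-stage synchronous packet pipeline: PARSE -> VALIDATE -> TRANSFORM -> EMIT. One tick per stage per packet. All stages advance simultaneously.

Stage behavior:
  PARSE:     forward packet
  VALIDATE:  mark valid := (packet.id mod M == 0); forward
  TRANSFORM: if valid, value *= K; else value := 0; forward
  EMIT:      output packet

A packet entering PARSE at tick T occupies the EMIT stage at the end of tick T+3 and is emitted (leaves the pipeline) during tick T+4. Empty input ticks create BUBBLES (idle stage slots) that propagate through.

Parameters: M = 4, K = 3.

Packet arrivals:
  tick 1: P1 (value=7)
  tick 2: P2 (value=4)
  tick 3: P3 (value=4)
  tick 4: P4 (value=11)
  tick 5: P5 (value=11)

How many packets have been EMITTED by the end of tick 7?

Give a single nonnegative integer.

Answer: 3

Derivation:
Tick 1: [PARSE:P1(v=7,ok=F), VALIDATE:-, TRANSFORM:-, EMIT:-] out:-; in:P1
Tick 2: [PARSE:P2(v=4,ok=F), VALIDATE:P1(v=7,ok=F), TRANSFORM:-, EMIT:-] out:-; in:P2
Tick 3: [PARSE:P3(v=4,ok=F), VALIDATE:P2(v=4,ok=F), TRANSFORM:P1(v=0,ok=F), EMIT:-] out:-; in:P3
Tick 4: [PARSE:P4(v=11,ok=F), VALIDATE:P3(v=4,ok=F), TRANSFORM:P2(v=0,ok=F), EMIT:P1(v=0,ok=F)] out:-; in:P4
Tick 5: [PARSE:P5(v=11,ok=F), VALIDATE:P4(v=11,ok=T), TRANSFORM:P3(v=0,ok=F), EMIT:P2(v=0,ok=F)] out:P1(v=0); in:P5
Tick 6: [PARSE:-, VALIDATE:P5(v=11,ok=F), TRANSFORM:P4(v=33,ok=T), EMIT:P3(v=0,ok=F)] out:P2(v=0); in:-
Tick 7: [PARSE:-, VALIDATE:-, TRANSFORM:P5(v=0,ok=F), EMIT:P4(v=33,ok=T)] out:P3(v=0); in:-
Emitted by tick 7: ['P1', 'P2', 'P3']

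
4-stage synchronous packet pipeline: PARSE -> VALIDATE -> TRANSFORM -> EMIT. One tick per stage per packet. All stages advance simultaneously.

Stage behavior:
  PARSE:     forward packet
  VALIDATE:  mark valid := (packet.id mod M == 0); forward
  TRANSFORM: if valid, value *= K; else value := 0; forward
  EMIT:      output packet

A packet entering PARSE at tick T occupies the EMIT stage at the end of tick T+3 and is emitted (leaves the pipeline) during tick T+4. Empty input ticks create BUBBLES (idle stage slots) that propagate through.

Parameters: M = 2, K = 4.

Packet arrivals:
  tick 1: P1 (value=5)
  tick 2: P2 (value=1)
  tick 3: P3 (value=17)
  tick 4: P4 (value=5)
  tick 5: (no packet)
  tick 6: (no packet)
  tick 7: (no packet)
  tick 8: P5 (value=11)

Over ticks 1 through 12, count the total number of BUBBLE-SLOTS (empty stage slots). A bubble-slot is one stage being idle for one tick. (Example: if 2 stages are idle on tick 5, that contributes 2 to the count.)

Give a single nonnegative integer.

Tick 1: [PARSE:P1(v=5,ok=F), VALIDATE:-, TRANSFORM:-, EMIT:-] out:-; bubbles=3
Tick 2: [PARSE:P2(v=1,ok=F), VALIDATE:P1(v=5,ok=F), TRANSFORM:-, EMIT:-] out:-; bubbles=2
Tick 3: [PARSE:P3(v=17,ok=F), VALIDATE:P2(v=1,ok=T), TRANSFORM:P1(v=0,ok=F), EMIT:-] out:-; bubbles=1
Tick 4: [PARSE:P4(v=5,ok=F), VALIDATE:P3(v=17,ok=F), TRANSFORM:P2(v=4,ok=T), EMIT:P1(v=0,ok=F)] out:-; bubbles=0
Tick 5: [PARSE:-, VALIDATE:P4(v=5,ok=T), TRANSFORM:P3(v=0,ok=F), EMIT:P2(v=4,ok=T)] out:P1(v=0); bubbles=1
Tick 6: [PARSE:-, VALIDATE:-, TRANSFORM:P4(v=20,ok=T), EMIT:P3(v=0,ok=F)] out:P2(v=4); bubbles=2
Tick 7: [PARSE:-, VALIDATE:-, TRANSFORM:-, EMIT:P4(v=20,ok=T)] out:P3(v=0); bubbles=3
Tick 8: [PARSE:P5(v=11,ok=F), VALIDATE:-, TRANSFORM:-, EMIT:-] out:P4(v=20); bubbles=3
Tick 9: [PARSE:-, VALIDATE:P5(v=11,ok=F), TRANSFORM:-, EMIT:-] out:-; bubbles=3
Tick 10: [PARSE:-, VALIDATE:-, TRANSFORM:P5(v=0,ok=F), EMIT:-] out:-; bubbles=3
Tick 11: [PARSE:-, VALIDATE:-, TRANSFORM:-, EMIT:P5(v=0,ok=F)] out:-; bubbles=3
Tick 12: [PARSE:-, VALIDATE:-, TRANSFORM:-, EMIT:-] out:P5(v=0); bubbles=4
Total bubble-slots: 28

Answer: 28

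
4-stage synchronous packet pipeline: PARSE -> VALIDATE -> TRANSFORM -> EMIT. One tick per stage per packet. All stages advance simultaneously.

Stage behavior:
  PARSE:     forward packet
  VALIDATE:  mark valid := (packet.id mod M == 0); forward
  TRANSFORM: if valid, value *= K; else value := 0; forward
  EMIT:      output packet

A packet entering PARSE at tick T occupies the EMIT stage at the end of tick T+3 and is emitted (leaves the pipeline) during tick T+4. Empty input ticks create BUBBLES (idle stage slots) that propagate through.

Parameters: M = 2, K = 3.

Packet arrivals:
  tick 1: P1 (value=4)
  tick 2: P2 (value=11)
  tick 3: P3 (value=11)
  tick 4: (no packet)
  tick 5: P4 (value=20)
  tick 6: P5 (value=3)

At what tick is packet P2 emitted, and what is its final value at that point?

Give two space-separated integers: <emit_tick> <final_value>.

Tick 1: [PARSE:P1(v=4,ok=F), VALIDATE:-, TRANSFORM:-, EMIT:-] out:-; in:P1
Tick 2: [PARSE:P2(v=11,ok=F), VALIDATE:P1(v=4,ok=F), TRANSFORM:-, EMIT:-] out:-; in:P2
Tick 3: [PARSE:P3(v=11,ok=F), VALIDATE:P2(v=11,ok=T), TRANSFORM:P1(v=0,ok=F), EMIT:-] out:-; in:P3
Tick 4: [PARSE:-, VALIDATE:P3(v=11,ok=F), TRANSFORM:P2(v=33,ok=T), EMIT:P1(v=0,ok=F)] out:-; in:-
Tick 5: [PARSE:P4(v=20,ok=F), VALIDATE:-, TRANSFORM:P3(v=0,ok=F), EMIT:P2(v=33,ok=T)] out:P1(v=0); in:P4
Tick 6: [PARSE:P5(v=3,ok=F), VALIDATE:P4(v=20,ok=T), TRANSFORM:-, EMIT:P3(v=0,ok=F)] out:P2(v=33); in:P5
Tick 7: [PARSE:-, VALIDATE:P5(v=3,ok=F), TRANSFORM:P4(v=60,ok=T), EMIT:-] out:P3(v=0); in:-
Tick 8: [PARSE:-, VALIDATE:-, TRANSFORM:P5(v=0,ok=F), EMIT:P4(v=60,ok=T)] out:-; in:-
Tick 9: [PARSE:-, VALIDATE:-, TRANSFORM:-, EMIT:P5(v=0,ok=F)] out:P4(v=60); in:-
Tick 10: [PARSE:-, VALIDATE:-, TRANSFORM:-, EMIT:-] out:P5(v=0); in:-
P2: arrives tick 2, valid=True (id=2, id%2=0), emit tick 6, final value 33

Answer: 6 33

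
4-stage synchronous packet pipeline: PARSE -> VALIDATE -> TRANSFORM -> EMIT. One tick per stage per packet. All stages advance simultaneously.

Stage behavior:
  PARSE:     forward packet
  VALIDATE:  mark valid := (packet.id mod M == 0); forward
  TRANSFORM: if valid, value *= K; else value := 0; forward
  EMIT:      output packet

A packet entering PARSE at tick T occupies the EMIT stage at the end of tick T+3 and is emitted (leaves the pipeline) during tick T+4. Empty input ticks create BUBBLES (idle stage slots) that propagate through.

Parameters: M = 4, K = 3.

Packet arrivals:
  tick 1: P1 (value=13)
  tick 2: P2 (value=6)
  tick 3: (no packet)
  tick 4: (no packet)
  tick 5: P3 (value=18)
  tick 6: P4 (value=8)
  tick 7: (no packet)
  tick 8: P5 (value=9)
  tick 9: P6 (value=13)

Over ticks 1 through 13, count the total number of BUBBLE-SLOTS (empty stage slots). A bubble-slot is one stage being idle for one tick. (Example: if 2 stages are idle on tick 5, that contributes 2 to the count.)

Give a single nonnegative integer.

Answer: 28

Derivation:
Tick 1: [PARSE:P1(v=13,ok=F), VALIDATE:-, TRANSFORM:-, EMIT:-] out:-; bubbles=3
Tick 2: [PARSE:P2(v=6,ok=F), VALIDATE:P1(v=13,ok=F), TRANSFORM:-, EMIT:-] out:-; bubbles=2
Tick 3: [PARSE:-, VALIDATE:P2(v=6,ok=F), TRANSFORM:P1(v=0,ok=F), EMIT:-] out:-; bubbles=2
Tick 4: [PARSE:-, VALIDATE:-, TRANSFORM:P2(v=0,ok=F), EMIT:P1(v=0,ok=F)] out:-; bubbles=2
Tick 5: [PARSE:P3(v=18,ok=F), VALIDATE:-, TRANSFORM:-, EMIT:P2(v=0,ok=F)] out:P1(v=0); bubbles=2
Tick 6: [PARSE:P4(v=8,ok=F), VALIDATE:P3(v=18,ok=F), TRANSFORM:-, EMIT:-] out:P2(v=0); bubbles=2
Tick 7: [PARSE:-, VALIDATE:P4(v=8,ok=T), TRANSFORM:P3(v=0,ok=F), EMIT:-] out:-; bubbles=2
Tick 8: [PARSE:P5(v=9,ok=F), VALIDATE:-, TRANSFORM:P4(v=24,ok=T), EMIT:P3(v=0,ok=F)] out:-; bubbles=1
Tick 9: [PARSE:P6(v=13,ok=F), VALIDATE:P5(v=9,ok=F), TRANSFORM:-, EMIT:P4(v=24,ok=T)] out:P3(v=0); bubbles=1
Tick 10: [PARSE:-, VALIDATE:P6(v=13,ok=F), TRANSFORM:P5(v=0,ok=F), EMIT:-] out:P4(v=24); bubbles=2
Tick 11: [PARSE:-, VALIDATE:-, TRANSFORM:P6(v=0,ok=F), EMIT:P5(v=0,ok=F)] out:-; bubbles=2
Tick 12: [PARSE:-, VALIDATE:-, TRANSFORM:-, EMIT:P6(v=0,ok=F)] out:P5(v=0); bubbles=3
Tick 13: [PARSE:-, VALIDATE:-, TRANSFORM:-, EMIT:-] out:P6(v=0); bubbles=4
Total bubble-slots: 28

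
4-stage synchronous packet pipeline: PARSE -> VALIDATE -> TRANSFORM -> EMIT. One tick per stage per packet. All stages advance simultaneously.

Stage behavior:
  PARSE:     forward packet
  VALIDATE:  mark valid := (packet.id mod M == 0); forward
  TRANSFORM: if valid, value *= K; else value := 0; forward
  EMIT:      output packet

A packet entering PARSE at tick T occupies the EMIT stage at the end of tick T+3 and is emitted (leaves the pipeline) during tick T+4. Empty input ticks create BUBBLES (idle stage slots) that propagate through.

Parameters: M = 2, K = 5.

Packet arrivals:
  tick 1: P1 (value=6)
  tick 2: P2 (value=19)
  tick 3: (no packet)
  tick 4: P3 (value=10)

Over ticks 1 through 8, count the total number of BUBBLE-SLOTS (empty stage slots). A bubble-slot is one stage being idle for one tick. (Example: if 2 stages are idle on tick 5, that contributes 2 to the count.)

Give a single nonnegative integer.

Tick 1: [PARSE:P1(v=6,ok=F), VALIDATE:-, TRANSFORM:-, EMIT:-] out:-; bubbles=3
Tick 2: [PARSE:P2(v=19,ok=F), VALIDATE:P1(v=6,ok=F), TRANSFORM:-, EMIT:-] out:-; bubbles=2
Tick 3: [PARSE:-, VALIDATE:P2(v=19,ok=T), TRANSFORM:P1(v=0,ok=F), EMIT:-] out:-; bubbles=2
Tick 4: [PARSE:P3(v=10,ok=F), VALIDATE:-, TRANSFORM:P2(v=95,ok=T), EMIT:P1(v=0,ok=F)] out:-; bubbles=1
Tick 5: [PARSE:-, VALIDATE:P3(v=10,ok=F), TRANSFORM:-, EMIT:P2(v=95,ok=T)] out:P1(v=0); bubbles=2
Tick 6: [PARSE:-, VALIDATE:-, TRANSFORM:P3(v=0,ok=F), EMIT:-] out:P2(v=95); bubbles=3
Tick 7: [PARSE:-, VALIDATE:-, TRANSFORM:-, EMIT:P3(v=0,ok=F)] out:-; bubbles=3
Tick 8: [PARSE:-, VALIDATE:-, TRANSFORM:-, EMIT:-] out:P3(v=0); bubbles=4
Total bubble-slots: 20

Answer: 20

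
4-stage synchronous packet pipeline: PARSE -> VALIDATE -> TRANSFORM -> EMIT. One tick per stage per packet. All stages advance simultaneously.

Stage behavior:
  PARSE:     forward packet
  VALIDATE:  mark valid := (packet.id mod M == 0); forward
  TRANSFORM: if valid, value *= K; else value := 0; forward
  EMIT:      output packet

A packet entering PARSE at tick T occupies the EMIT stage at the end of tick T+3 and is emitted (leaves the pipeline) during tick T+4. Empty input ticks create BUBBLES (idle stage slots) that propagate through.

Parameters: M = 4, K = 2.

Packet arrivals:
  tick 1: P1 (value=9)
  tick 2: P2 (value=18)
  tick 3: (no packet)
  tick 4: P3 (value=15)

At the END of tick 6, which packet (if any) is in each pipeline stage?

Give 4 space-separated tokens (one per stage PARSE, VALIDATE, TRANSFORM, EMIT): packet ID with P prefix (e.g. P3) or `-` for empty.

Answer: - - P3 -

Derivation:
Tick 1: [PARSE:P1(v=9,ok=F), VALIDATE:-, TRANSFORM:-, EMIT:-] out:-; in:P1
Tick 2: [PARSE:P2(v=18,ok=F), VALIDATE:P1(v=9,ok=F), TRANSFORM:-, EMIT:-] out:-; in:P2
Tick 3: [PARSE:-, VALIDATE:P2(v=18,ok=F), TRANSFORM:P1(v=0,ok=F), EMIT:-] out:-; in:-
Tick 4: [PARSE:P3(v=15,ok=F), VALIDATE:-, TRANSFORM:P2(v=0,ok=F), EMIT:P1(v=0,ok=F)] out:-; in:P3
Tick 5: [PARSE:-, VALIDATE:P3(v=15,ok=F), TRANSFORM:-, EMIT:P2(v=0,ok=F)] out:P1(v=0); in:-
Tick 6: [PARSE:-, VALIDATE:-, TRANSFORM:P3(v=0,ok=F), EMIT:-] out:P2(v=0); in:-
At end of tick 6: ['-', '-', 'P3', '-']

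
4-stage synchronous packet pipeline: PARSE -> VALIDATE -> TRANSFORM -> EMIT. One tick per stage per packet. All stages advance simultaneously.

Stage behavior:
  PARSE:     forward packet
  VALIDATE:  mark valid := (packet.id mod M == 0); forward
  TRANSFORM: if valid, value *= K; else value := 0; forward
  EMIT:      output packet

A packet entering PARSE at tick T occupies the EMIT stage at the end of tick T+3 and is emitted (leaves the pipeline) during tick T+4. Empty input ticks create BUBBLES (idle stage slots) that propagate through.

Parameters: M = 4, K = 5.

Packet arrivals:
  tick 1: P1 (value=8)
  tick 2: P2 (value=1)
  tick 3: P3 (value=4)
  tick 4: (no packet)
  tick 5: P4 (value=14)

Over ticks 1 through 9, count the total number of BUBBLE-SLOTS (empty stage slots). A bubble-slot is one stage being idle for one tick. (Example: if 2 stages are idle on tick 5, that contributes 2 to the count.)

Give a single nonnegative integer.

Tick 1: [PARSE:P1(v=8,ok=F), VALIDATE:-, TRANSFORM:-, EMIT:-] out:-; bubbles=3
Tick 2: [PARSE:P2(v=1,ok=F), VALIDATE:P1(v=8,ok=F), TRANSFORM:-, EMIT:-] out:-; bubbles=2
Tick 3: [PARSE:P3(v=4,ok=F), VALIDATE:P2(v=1,ok=F), TRANSFORM:P1(v=0,ok=F), EMIT:-] out:-; bubbles=1
Tick 4: [PARSE:-, VALIDATE:P3(v=4,ok=F), TRANSFORM:P2(v=0,ok=F), EMIT:P1(v=0,ok=F)] out:-; bubbles=1
Tick 5: [PARSE:P4(v=14,ok=F), VALIDATE:-, TRANSFORM:P3(v=0,ok=F), EMIT:P2(v=0,ok=F)] out:P1(v=0); bubbles=1
Tick 6: [PARSE:-, VALIDATE:P4(v=14,ok=T), TRANSFORM:-, EMIT:P3(v=0,ok=F)] out:P2(v=0); bubbles=2
Tick 7: [PARSE:-, VALIDATE:-, TRANSFORM:P4(v=70,ok=T), EMIT:-] out:P3(v=0); bubbles=3
Tick 8: [PARSE:-, VALIDATE:-, TRANSFORM:-, EMIT:P4(v=70,ok=T)] out:-; bubbles=3
Tick 9: [PARSE:-, VALIDATE:-, TRANSFORM:-, EMIT:-] out:P4(v=70); bubbles=4
Total bubble-slots: 20

Answer: 20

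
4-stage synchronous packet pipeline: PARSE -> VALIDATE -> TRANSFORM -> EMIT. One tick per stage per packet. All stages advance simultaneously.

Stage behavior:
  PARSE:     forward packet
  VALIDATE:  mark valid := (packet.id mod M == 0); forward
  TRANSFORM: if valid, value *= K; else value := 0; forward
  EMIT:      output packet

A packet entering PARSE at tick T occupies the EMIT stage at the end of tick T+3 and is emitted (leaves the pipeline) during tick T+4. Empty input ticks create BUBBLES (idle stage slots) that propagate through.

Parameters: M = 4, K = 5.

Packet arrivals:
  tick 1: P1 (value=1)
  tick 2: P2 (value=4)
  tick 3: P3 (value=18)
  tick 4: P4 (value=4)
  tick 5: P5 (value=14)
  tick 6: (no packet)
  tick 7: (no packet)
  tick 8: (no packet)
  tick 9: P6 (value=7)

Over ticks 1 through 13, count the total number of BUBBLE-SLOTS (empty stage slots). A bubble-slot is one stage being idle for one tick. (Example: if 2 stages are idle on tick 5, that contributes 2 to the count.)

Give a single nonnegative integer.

Tick 1: [PARSE:P1(v=1,ok=F), VALIDATE:-, TRANSFORM:-, EMIT:-] out:-; bubbles=3
Tick 2: [PARSE:P2(v=4,ok=F), VALIDATE:P1(v=1,ok=F), TRANSFORM:-, EMIT:-] out:-; bubbles=2
Tick 3: [PARSE:P3(v=18,ok=F), VALIDATE:P2(v=4,ok=F), TRANSFORM:P1(v=0,ok=F), EMIT:-] out:-; bubbles=1
Tick 4: [PARSE:P4(v=4,ok=F), VALIDATE:P3(v=18,ok=F), TRANSFORM:P2(v=0,ok=F), EMIT:P1(v=0,ok=F)] out:-; bubbles=0
Tick 5: [PARSE:P5(v=14,ok=F), VALIDATE:P4(v=4,ok=T), TRANSFORM:P3(v=0,ok=F), EMIT:P2(v=0,ok=F)] out:P1(v=0); bubbles=0
Tick 6: [PARSE:-, VALIDATE:P5(v=14,ok=F), TRANSFORM:P4(v=20,ok=T), EMIT:P3(v=0,ok=F)] out:P2(v=0); bubbles=1
Tick 7: [PARSE:-, VALIDATE:-, TRANSFORM:P5(v=0,ok=F), EMIT:P4(v=20,ok=T)] out:P3(v=0); bubbles=2
Tick 8: [PARSE:-, VALIDATE:-, TRANSFORM:-, EMIT:P5(v=0,ok=F)] out:P4(v=20); bubbles=3
Tick 9: [PARSE:P6(v=7,ok=F), VALIDATE:-, TRANSFORM:-, EMIT:-] out:P5(v=0); bubbles=3
Tick 10: [PARSE:-, VALIDATE:P6(v=7,ok=F), TRANSFORM:-, EMIT:-] out:-; bubbles=3
Tick 11: [PARSE:-, VALIDATE:-, TRANSFORM:P6(v=0,ok=F), EMIT:-] out:-; bubbles=3
Tick 12: [PARSE:-, VALIDATE:-, TRANSFORM:-, EMIT:P6(v=0,ok=F)] out:-; bubbles=3
Tick 13: [PARSE:-, VALIDATE:-, TRANSFORM:-, EMIT:-] out:P6(v=0); bubbles=4
Total bubble-slots: 28

Answer: 28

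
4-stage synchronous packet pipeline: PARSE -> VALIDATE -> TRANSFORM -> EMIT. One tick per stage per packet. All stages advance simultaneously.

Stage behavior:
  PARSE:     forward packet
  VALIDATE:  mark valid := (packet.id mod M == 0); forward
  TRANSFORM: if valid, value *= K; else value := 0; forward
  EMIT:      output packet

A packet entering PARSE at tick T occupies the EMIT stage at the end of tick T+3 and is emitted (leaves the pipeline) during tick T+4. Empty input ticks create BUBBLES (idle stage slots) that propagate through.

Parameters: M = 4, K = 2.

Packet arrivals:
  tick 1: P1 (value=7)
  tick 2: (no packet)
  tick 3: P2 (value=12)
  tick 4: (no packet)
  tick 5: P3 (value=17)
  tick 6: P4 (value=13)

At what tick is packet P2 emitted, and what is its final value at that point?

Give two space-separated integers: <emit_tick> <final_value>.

Answer: 7 0

Derivation:
Tick 1: [PARSE:P1(v=7,ok=F), VALIDATE:-, TRANSFORM:-, EMIT:-] out:-; in:P1
Tick 2: [PARSE:-, VALIDATE:P1(v=7,ok=F), TRANSFORM:-, EMIT:-] out:-; in:-
Tick 3: [PARSE:P2(v=12,ok=F), VALIDATE:-, TRANSFORM:P1(v=0,ok=F), EMIT:-] out:-; in:P2
Tick 4: [PARSE:-, VALIDATE:P2(v=12,ok=F), TRANSFORM:-, EMIT:P1(v=0,ok=F)] out:-; in:-
Tick 5: [PARSE:P3(v=17,ok=F), VALIDATE:-, TRANSFORM:P2(v=0,ok=F), EMIT:-] out:P1(v=0); in:P3
Tick 6: [PARSE:P4(v=13,ok=F), VALIDATE:P3(v=17,ok=F), TRANSFORM:-, EMIT:P2(v=0,ok=F)] out:-; in:P4
Tick 7: [PARSE:-, VALIDATE:P4(v=13,ok=T), TRANSFORM:P3(v=0,ok=F), EMIT:-] out:P2(v=0); in:-
Tick 8: [PARSE:-, VALIDATE:-, TRANSFORM:P4(v=26,ok=T), EMIT:P3(v=0,ok=F)] out:-; in:-
Tick 9: [PARSE:-, VALIDATE:-, TRANSFORM:-, EMIT:P4(v=26,ok=T)] out:P3(v=0); in:-
Tick 10: [PARSE:-, VALIDATE:-, TRANSFORM:-, EMIT:-] out:P4(v=26); in:-
P2: arrives tick 3, valid=False (id=2, id%4=2), emit tick 7, final value 0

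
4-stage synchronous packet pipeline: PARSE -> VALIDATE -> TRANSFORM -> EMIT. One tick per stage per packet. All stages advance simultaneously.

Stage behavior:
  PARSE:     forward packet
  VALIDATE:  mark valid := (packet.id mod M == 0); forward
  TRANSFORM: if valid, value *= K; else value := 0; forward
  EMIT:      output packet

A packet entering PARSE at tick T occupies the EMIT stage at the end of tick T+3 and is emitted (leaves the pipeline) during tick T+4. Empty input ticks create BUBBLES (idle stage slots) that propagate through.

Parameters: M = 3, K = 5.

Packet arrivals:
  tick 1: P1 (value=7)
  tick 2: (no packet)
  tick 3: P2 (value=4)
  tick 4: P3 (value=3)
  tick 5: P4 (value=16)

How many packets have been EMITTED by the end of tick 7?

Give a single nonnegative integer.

Tick 1: [PARSE:P1(v=7,ok=F), VALIDATE:-, TRANSFORM:-, EMIT:-] out:-; in:P1
Tick 2: [PARSE:-, VALIDATE:P1(v=7,ok=F), TRANSFORM:-, EMIT:-] out:-; in:-
Tick 3: [PARSE:P2(v=4,ok=F), VALIDATE:-, TRANSFORM:P1(v=0,ok=F), EMIT:-] out:-; in:P2
Tick 4: [PARSE:P3(v=3,ok=F), VALIDATE:P2(v=4,ok=F), TRANSFORM:-, EMIT:P1(v=0,ok=F)] out:-; in:P3
Tick 5: [PARSE:P4(v=16,ok=F), VALIDATE:P3(v=3,ok=T), TRANSFORM:P2(v=0,ok=F), EMIT:-] out:P1(v=0); in:P4
Tick 6: [PARSE:-, VALIDATE:P4(v=16,ok=F), TRANSFORM:P3(v=15,ok=T), EMIT:P2(v=0,ok=F)] out:-; in:-
Tick 7: [PARSE:-, VALIDATE:-, TRANSFORM:P4(v=0,ok=F), EMIT:P3(v=15,ok=T)] out:P2(v=0); in:-
Emitted by tick 7: ['P1', 'P2']

Answer: 2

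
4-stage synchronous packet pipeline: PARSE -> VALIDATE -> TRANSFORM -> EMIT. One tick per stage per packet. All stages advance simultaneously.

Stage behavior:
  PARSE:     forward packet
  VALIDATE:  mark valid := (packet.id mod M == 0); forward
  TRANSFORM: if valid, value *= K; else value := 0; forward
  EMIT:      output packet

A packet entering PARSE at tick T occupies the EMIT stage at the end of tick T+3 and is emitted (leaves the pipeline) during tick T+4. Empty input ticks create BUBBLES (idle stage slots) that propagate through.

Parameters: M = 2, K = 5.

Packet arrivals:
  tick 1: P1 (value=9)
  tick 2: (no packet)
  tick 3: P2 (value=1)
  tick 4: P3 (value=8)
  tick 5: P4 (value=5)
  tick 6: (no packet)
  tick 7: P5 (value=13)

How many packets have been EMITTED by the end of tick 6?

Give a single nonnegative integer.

Answer: 1

Derivation:
Tick 1: [PARSE:P1(v=9,ok=F), VALIDATE:-, TRANSFORM:-, EMIT:-] out:-; in:P1
Tick 2: [PARSE:-, VALIDATE:P1(v=9,ok=F), TRANSFORM:-, EMIT:-] out:-; in:-
Tick 3: [PARSE:P2(v=1,ok=F), VALIDATE:-, TRANSFORM:P1(v=0,ok=F), EMIT:-] out:-; in:P2
Tick 4: [PARSE:P3(v=8,ok=F), VALIDATE:P2(v=1,ok=T), TRANSFORM:-, EMIT:P1(v=0,ok=F)] out:-; in:P3
Tick 5: [PARSE:P4(v=5,ok=F), VALIDATE:P3(v=8,ok=F), TRANSFORM:P2(v=5,ok=T), EMIT:-] out:P1(v=0); in:P4
Tick 6: [PARSE:-, VALIDATE:P4(v=5,ok=T), TRANSFORM:P3(v=0,ok=F), EMIT:P2(v=5,ok=T)] out:-; in:-
Emitted by tick 6: ['P1']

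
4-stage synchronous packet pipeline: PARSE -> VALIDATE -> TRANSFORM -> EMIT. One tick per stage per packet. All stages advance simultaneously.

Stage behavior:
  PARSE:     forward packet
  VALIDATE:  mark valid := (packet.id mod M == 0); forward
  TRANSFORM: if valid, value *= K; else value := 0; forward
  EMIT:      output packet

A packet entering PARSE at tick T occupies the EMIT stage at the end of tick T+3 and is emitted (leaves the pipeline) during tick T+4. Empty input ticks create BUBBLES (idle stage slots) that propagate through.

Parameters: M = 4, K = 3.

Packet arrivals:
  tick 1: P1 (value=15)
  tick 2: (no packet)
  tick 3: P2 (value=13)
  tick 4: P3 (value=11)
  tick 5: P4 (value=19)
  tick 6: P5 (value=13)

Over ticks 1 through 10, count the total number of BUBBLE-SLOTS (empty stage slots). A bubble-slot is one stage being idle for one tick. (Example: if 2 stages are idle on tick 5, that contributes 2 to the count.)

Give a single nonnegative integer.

Tick 1: [PARSE:P1(v=15,ok=F), VALIDATE:-, TRANSFORM:-, EMIT:-] out:-; bubbles=3
Tick 2: [PARSE:-, VALIDATE:P1(v=15,ok=F), TRANSFORM:-, EMIT:-] out:-; bubbles=3
Tick 3: [PARSE:P2(v=13,ok=F), VALIDATE:-, TRANSFORM:P1(v=0,ok=F), EMIT:-] out:-; bubbles=2
Tick 4: [PARSE:P3(v=11,ok=F), VALIDATE:P2(v=13,ok=F), TRANSFORM:-, EMIT:P1(v=0,ok=F)] out:-; bubbles=1
Tick 5: [PARSE:P4(v=19,ok=F), VALIDATE:P3(v=11,ok=F), TRANSFORM:P2(v=0,ok=F), EMIT:-] out:P1(v=0); bubbles=1
Tick 6: [PARSE:P5(v=13,ok=F), VALIDATE:P4(v=19,ok=T), TRANSFORM:P3(v=0,ok=F), EMIT:P2(v=0,ok=F)] out:-; bubbles=0
Tick 7: [PARSE:-, VALIDATE:P5(v=13,ok=F), TRANSFORM:P4(v=57,ok=T), EMIT:P3(v=0,ok=F)] out:P2(v=0); bubbles=1
Tick 8: [PARSE:-, VALIDATE:-, TRANSFORM:P5(v=0,ok=F), EMIT:P4(v=57,ok=T)] out:P3(v=0); bubbles=2
Tick 9: [PARSE:-, VALIDATE:-, TRANSFORM:-, EMIT:P5(v=0,ok=F)] out:P4(v=57); bubbles=3
Tick 10: [PARSE:-, VALIDATE:-, TRANSFORM:-, EMIT:-] out:P5(v=0); bubbles=4
Total bubble-slots: 20

Answer: 20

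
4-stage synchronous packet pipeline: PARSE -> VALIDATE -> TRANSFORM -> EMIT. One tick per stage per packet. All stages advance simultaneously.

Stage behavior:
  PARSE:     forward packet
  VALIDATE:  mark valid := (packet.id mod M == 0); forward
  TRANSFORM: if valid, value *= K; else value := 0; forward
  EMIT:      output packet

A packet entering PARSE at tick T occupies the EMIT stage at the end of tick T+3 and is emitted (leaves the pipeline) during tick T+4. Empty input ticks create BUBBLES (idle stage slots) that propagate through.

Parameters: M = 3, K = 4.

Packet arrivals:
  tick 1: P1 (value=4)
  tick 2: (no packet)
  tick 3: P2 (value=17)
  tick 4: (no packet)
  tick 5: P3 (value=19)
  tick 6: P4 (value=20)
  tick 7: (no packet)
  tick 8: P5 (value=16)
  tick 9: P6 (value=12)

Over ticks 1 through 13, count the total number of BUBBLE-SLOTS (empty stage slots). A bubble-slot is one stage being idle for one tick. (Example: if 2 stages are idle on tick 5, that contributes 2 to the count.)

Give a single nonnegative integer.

Tick 1: [PARSE:P1(v=4,ok=F), VALIDATE:-, TRANSFORM:-, EMIT:-] out:-; bubbles=3
Tick 2: [PARSE:-, VALIDATE:P1(v=4,ok=F), TRANSFORM:-, EMIT:-] out:-; bubbles=3
Tick 3: [PARSE:P2(v=17,ok=F), VALIDATE:-, TRANSFORM:P1(v=0,ok=F), EMIT:-] out:-; bubbles=2
Tick 4: [PARSE:-, VALIDATE:P2(v=17,ok=F), TRANSFORM:-, EMIT:P1(v=0,ok=F)] out:-; bubbles=2
Tick 5: [PARSE:P3(v=19,ok=F), VALIDATE:-, TRANSFORM:P2(v=0,ok=F), EMIT:-] out:P1(v=0); bubbles=2
Tick 6: [PARSE:P4(v=20,ok=F), VALIDATE:P3(v=19,ok=T), TRANSFORM:-, EMIT:P2(v=0,ok=F)] out:-; bubbles=1
Tick 7: [PARSE:-, VALIDATE:P4(v=20,ok=F), TRANSFORM:P3(v=76,ok=T), EMIT:-] out:P2(v=0); bubbles=2
Tick 8: [PARSE:P5(v=16,ok=F), VALIDATE:-, TRANSFORM:P4(v=0,ok=F), EMIT:P3(v=76,ok=T)] out:-; bubbles=1
Tick 9: [PARSE:P6(v=12,ok=F), VALIDATE:P5(v=16,ok=F), TRANSFORM:-, EMIT:P4(v=0,ok=F)] out:P3(v=76); bubbles=1
Tick 10: [PARSE:-, VALIDATE:P6(v=12,ok=T), TRANSFORM:P5(v=0,ok=F), EMIT:-] out:P4(v=0); bubbles=2
Tick 11: [PARSE:-, VALIDATE:-, TRANSFORM:P6(v=48,ok=T), EMIT:P5(v=0,ok=F)] out:-; bubbles=2
Tick 12: [PARSE:-, VALIDATE:-, TRANSFORM:-, EMIT:P6(v=48,ok=T)] out:P5(v=0); bubbles=3
Tick 13: [PARSE:-, VALIDATE:-, TRANSFORM:-, EMIT:-] out:P6(v=48); bubbles=4
Total bubble-slots: 28

Answer: 28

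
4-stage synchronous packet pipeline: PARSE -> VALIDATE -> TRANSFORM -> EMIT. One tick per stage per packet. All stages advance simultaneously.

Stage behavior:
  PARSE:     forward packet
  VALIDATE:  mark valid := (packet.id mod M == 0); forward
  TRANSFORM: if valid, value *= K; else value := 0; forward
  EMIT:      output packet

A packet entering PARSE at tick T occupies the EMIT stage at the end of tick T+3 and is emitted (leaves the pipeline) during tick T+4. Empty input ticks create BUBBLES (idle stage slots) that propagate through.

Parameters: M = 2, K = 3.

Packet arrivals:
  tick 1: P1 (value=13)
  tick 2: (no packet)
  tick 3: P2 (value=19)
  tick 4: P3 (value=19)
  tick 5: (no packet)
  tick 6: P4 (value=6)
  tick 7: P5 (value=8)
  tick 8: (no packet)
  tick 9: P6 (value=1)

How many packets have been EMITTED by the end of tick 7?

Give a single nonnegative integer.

Answer: 2

Derivation:
Tick 1: [PARSE:P1(v=13,ok=F), VALIDATE:-, TRANSFORM:-, EMIT:-] out:-; in:P1
Tick 2: [PARSE:-, VALIDATE:P1(v=13,ok=F), TRANSFORM:-, EMIT:-] out:-; in:-
Tick 3: [PARSE:P2(v=19,ok=F), VALIDATE:-, TRANSFORM:P1(v=0,ok=F), EMIT:-] out:-; in:P2
Tick 4: [PARSE:P3(v=19,ok=F), VALIDATE:P2(v=19,ok=T), TRANSFORM:-, EMIT:P1(v=0,ok=F)] out:-; in:P3
Tick 5: [PARSE:-, VALIDATE:P3(v=19,ok=F), TRANSFORM:P2(v=57,ok=T), EMIT:-] out:P1(v=0); in:-
Tick 6: [PARSE:P4(v=6,ok=F), VALIDATE:-, TRANSFORM:P3(v=0,ok=F), EMIT:P2(v=57,ok=T)] out:-; in:P4
Tick 7: [PARSE:P5(v=8,ok=F), VALIDATE:P4(v=6,ok=T), TRANSFORM:-, EMIT:P3(v=0,ok=F)] out:P2(v=57); in:P5
Emitted by tick 7: ['P1', 'P2']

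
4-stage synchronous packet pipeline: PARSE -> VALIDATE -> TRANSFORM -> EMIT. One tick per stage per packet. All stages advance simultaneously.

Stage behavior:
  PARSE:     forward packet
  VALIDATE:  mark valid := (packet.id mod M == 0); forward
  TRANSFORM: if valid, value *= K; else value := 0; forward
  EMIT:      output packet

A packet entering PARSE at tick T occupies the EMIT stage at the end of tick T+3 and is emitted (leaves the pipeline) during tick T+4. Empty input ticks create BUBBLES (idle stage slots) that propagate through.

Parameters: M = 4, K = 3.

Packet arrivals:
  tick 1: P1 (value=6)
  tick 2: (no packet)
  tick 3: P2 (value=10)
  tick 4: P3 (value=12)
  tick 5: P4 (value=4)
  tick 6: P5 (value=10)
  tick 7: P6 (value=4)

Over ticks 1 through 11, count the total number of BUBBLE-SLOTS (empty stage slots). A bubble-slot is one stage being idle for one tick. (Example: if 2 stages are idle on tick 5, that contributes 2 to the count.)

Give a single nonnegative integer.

Answer: 20

Derivation:
Tick 1: [PARSE:P1(v=6,ok=F), VALIDATE:-, TRANSFORM:-, EMIT:-] out:-; bubbles=3
Tick 2: [PARSE:-, VALIDATE:P1(v=6,ok=F), TRANSFORM:-, EMIT:-] out:-; bubbles=3
Tick 3: [PARSE:P2(v=10,ok=F), VALIDATE:-, TRANSFORM:P1(v=0,ok=F), EMIT:-] out:-; bubbles=2
Tick 4: [PARSE:P3(v=12,ok=F), VALIDATE:P2(v=10,ok=F), TRANSFORM:-, EMIT:P1(v=0,ok=F)] out:-; bubbles=1
Tick 5: [PARSE:P4(v=4,ok=F), VALIDATE:P3(v=12,ok=F), TRANSFORM:P2(v=0,ok=F), EMIT:-] out:P1(v=0); bubbles=1
Tick 6: [PARSE:P5(v=10,ok=F), VALIDATE:P4(v=4,ok=T), TRANSFORM:P3(v=0,ok=F), EMIT:P2(v=0,ok=F)] out:-; bubbles=0
Tick 7: [PARSE:P6(v=4,ok=F), VALIDATE:P5(v=10,ok=F), TRANSFORM:P4(v=12,ok=T), EMIT:P3(v=0,ok=F)] out:P2(v=0); bubbles=0
Tick 8: [PARSE:-, VALIDATE:P6(v=4,ok=F), TRANSFORM:P5(v=0,ok=F), EMIT:P4(v=12,ok=T)] out:P3(v=0); bubbles=1
Tick 9: [PARSE:-, VALIDATE:-, TRANSFORM:P6(v=0,ok=F), EMIT:P5(v=0,ok=F)] out:P4(v=12); bubbles=2
Tick 10: [PARSE:-, VALIDATE:-, TRANSFORM:-, EMIT:P6(v=0,ok=F)] out:P5(v=0); bubbles=3
Tick 11: [PARSE:-, VALIDATE:-, TRANSFORM:-, EMIT:-] out:P6(v=0); bubbles=4
Total bubble-slots: 20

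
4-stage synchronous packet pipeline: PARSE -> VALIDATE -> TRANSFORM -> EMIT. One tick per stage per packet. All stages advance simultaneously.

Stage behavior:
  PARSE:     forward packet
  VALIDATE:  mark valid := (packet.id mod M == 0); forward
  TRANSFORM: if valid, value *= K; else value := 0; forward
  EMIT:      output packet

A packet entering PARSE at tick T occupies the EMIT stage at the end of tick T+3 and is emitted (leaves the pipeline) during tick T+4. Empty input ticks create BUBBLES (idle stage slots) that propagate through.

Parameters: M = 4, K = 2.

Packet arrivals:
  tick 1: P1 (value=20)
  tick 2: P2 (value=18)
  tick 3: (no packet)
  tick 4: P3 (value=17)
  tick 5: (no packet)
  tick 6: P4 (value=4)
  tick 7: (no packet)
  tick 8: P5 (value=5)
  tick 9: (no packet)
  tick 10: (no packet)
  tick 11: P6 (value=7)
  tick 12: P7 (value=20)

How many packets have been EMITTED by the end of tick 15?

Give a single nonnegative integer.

Answer: 6

Derivation:
Tick 1: [PARSE:P1(v=20,ok=F), VALIDATE:-, TRANSFORM:-, EMIT:-] out:-; in:P1
Tick 2: [PARSE:P2(v=18,ok=F), VALIDATE:P1(v=20,ok=F), TRANSFORM:-, EMIT:-] out:-; in:P2
Tick 3: [PARSE:-, VALIDATE:P2(v=18,ok=F), TRANSFORM:P1(v=0,ok=F), EMIT:-] out:-; in:-
Tick 4: [PARSE:P3(v=17,ok=F), VALIDATE:-, TRANSFORM:P2(v=0,ok=F), EMIT:P1(v=0,ok=F)] out:-; in:P3
Tick 5: [PARSE:-, VALIDATE:P3(v=17,ok=F), TRANSFORM:-, EMIT:P2(v=0,ok=F)] out:P1(v=0); in:-
Tick 6: [PARSE:P4(v=4,ok=F), VALIDATE:-, TRANSFORM:P3(v=0,ok=F), EMIT:-] out:P2(v=0); in:P4
Tick 7: [PARSE:-, VALIDATE:P4(v=4,ok=T), TRANSFORM:-, EMIT:P3(v=0,ok=F)] out:-; in:-
Tick 8: [PARSE:P5(v=5,ok=F), VALIDATE:-, TRANSFORM:P4(v=8,ok=T), EMIT:-] out:P3(v=0); in:P5
Tick 9: [PARSE:-, VALIDATE:P5(v=5,ok=F), TRANSFORM:-, EMIT:P4(v=8,ok=T)] out:-; in:-
Tick 10: [PARSE:-, VALIDATE:-, TRANSFORM:P5(v=0,ok=F), EMIT:-] out:P4(v=8); in:-
Tick 11: [PARSE:P6(v=7,ok=F), VALIDATE:-, TRANSFORM:-, EMIT:P5(v=0,ok=F)] out:-; in:P6
Tick 12: [PARSE:P7(v=20,ok=F), VALIDATE:P6(v=7,ok=F), TRANSFORM:-, EMIT:-] out:P5(v=0); in:P7
Tick 13: [PARSE:-, VALIDATE:P7(v=20,ok=F), TRANSFORM:P6(v=0,ok=F), EMIT:-] out:-; in:-
Tick 14: [PARSE:-, VALIDATE:-, TRANSFORM:P7(v=0,ok=F), EMIT:P6(v=0,ok=F)] out:-; in:-
Tick 15: [PARSE:-, VALIDATE:-, TRANSFORM:-, EMIT:P7(v=0,ok=F)] out:P6(v=0); in:-
Emitted by tick 15: ['P1', 'P2', 'P3', 'P4', 'P5', 'P6']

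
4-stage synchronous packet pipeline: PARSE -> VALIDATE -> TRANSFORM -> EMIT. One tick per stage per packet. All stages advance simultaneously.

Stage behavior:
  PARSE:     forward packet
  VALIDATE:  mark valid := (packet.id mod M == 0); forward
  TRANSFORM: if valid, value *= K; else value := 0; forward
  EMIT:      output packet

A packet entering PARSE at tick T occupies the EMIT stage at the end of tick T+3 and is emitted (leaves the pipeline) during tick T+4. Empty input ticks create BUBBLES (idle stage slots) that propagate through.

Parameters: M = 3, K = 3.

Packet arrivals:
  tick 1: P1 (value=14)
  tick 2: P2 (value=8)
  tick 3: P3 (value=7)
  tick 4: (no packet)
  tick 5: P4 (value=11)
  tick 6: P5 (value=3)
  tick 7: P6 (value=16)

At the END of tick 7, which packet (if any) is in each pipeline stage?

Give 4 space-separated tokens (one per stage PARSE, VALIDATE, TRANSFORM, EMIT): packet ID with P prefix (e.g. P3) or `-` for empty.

Tick 1: [PARSE:P1(v=14,ok=F), VALIDATE:-, TRANSFORM:-, EMIT:-] out:-; in:P1
Tick 2: [PARSE:P2(v=8,ok=F), VALIDATE:P1(v=14,ok=F), TRANSFORM:-, EMIT:-] out:-; in:P2
Tick 3: [PARSE:P3(v=7,ok=F), VALIDATE:P2(v=8,ok=F), TRANSFORM:P1(v=0,ok=F), EMIT:-] out:-; in:P3
Tick 4: [PARSE:-, VALIDATE:P3(v=7,ok=T), TRANSFORM:P2(v=0,ok=F), EMIT:P1(v=0,ok=F)] out:-; in:-
Tick 5: [PARSE:P4(v=11,ok=F), VALIDATE:-, TRANSFORM:P3(v=21,ok=T), EMIT:P2(v=0,ok=F)] out:P1(v=0); in:P4
Tick 6: [PARSE:P5(v=3,ok=F), VALIDATE:P4(v=11,ok=F), TRANSFORM:-, EMIT:P3(v=21,ok=T)] out:P2(v=0); in:P5
Tick 7: [PARSE:P6(v=16,ok=F), VALIDATE:P5(v=3,ok=F), TRANSFORM:P4(v=0,ok=F), EMIT:-] out:P3(v=21); in:P6
At end of tick 7: ['P6', 'P5', 'P4', '-']

Answer: P6 P5 P4 -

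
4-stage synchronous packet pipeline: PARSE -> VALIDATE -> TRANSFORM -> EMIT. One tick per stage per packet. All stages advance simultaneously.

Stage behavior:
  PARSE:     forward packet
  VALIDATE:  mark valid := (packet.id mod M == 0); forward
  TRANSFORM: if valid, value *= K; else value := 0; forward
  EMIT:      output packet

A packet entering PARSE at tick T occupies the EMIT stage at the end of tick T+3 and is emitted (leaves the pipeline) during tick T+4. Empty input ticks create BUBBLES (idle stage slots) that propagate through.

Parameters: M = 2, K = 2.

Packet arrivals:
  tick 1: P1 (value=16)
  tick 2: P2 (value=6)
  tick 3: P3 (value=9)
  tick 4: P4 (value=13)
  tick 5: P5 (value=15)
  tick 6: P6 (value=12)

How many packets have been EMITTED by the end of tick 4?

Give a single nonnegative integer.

Answer: 0

Derivation:
Tick 1: [PARSE:P1(v=16,ok=F), VALIDATE:-, TRANSFORM:-, EMIT:-] out:-; in:P1
Tick 2: [PARSE:P2(v=6,ok=F), VALIDATE:P1(v=16,ok=F), TRANSFORM:-, EMIT:-] out:-; in:P2
Tick 3: [PARSE:P3(v=9,ok=F), VALIDATE:P2(v=6,ok=T), TRANSFORM:P1(v=0,ok=F), EMIT:-] out:-; in:P3
Tick 4: [PARSE:P4(v=13,ok=F), VALIDATE:P3(v=9,ok=F), TRANSFORM:P2(v=12,ok=T), EMIT:P1(v=0,ok=F)] out:-; in:P4
Emitted by tick 4: []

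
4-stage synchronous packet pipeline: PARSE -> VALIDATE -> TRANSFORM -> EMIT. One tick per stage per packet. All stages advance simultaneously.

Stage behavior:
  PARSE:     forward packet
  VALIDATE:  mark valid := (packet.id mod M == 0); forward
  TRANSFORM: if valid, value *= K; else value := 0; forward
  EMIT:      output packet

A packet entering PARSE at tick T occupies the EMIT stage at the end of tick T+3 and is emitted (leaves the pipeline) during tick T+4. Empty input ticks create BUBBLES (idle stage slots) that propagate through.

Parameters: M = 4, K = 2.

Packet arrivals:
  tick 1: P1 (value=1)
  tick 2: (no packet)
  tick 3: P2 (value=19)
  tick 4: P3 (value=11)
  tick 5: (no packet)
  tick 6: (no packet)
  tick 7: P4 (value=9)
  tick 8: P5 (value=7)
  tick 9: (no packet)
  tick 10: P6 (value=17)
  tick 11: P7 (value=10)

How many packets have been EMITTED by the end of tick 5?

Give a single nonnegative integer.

Tick 1: [PARSE:P1(v=1,ok=F), VALIDATE:-, TRANSFORM:-, EMIT:-] out:-; in:P1
Tick 2: [PARSE:-, VALIDATE:P1(v=1,ok=F), TRANSFORM:-, EMIT:-] out:-; in:-
Tick 3: [PARSE:P2(v=19,ok=F), VALIDATE:-, TRANSFORM:P1(v=0,ok=F), EMIT:-] out:-; in:P2
Tick 4: [PARSE:P3(v=11,ok=F), VALIDATE:P2(v=19,ok=F), TRANSFORM:-, EMIT:P1(v=0,ok=F)] out:-; in:P3
Tick 5: [PARSE:-, VALIDATE:P3(v=11,ok=F), TRANSFORM:P2(v=0,ok=F), EMIT:-] out:P1(v=0); in:-
Emitted by tick 5: ['P1']

Answer: 1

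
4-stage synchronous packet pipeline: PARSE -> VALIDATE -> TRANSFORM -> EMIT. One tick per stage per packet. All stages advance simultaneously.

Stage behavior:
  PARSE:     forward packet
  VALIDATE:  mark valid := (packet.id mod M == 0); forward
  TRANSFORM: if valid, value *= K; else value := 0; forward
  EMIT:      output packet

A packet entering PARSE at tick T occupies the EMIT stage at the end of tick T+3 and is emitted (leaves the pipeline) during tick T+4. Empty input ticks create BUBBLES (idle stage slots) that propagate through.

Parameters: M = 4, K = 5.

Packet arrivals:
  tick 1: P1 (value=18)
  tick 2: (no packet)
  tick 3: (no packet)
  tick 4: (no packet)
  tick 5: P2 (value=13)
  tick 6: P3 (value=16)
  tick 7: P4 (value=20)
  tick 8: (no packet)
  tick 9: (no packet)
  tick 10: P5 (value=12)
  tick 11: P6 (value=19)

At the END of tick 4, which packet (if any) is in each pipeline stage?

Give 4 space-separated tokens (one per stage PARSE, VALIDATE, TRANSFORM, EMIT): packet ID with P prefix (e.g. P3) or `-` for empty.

Answer: - - - P1

Derivation:
Tick 1: [PARSE:P1(v=18,ok=F), VALIDATE:-, TRANSFORM:-, EMIT:-] out:-; in:P1
Tick 2: [PARSE:-, VALIDATE:P1(v=18,ok=F), TRANSFORM:-, EMIT:-] out:-; in:-
Tick 3: [PARSE:-, VALIDATE:-, TRANSFORM:P1(v=0,ok=F), EMIT:-] out:-; in:-
Tick 4: [PARSE:-, VALIDATE:-, TRANSFORM:-, EMIT:P1(v=0,ok=F)] out:-; in:-
At end of tick 4: ['-', '-', '-', 'P1']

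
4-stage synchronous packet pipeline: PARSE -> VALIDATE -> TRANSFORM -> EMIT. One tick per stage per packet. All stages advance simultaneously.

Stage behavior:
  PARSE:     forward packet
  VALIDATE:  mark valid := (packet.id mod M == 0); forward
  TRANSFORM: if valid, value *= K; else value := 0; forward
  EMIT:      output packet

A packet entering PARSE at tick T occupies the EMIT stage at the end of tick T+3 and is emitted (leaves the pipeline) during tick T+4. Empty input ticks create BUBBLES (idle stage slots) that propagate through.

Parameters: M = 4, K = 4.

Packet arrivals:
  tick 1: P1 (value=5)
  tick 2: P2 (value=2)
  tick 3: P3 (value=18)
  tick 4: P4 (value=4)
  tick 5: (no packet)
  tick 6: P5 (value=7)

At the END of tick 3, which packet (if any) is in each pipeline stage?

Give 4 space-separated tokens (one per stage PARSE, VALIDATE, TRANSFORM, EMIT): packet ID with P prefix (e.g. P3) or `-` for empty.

Answer: P3 P2 P1 -

Derivation:
Tick 1: [PARSE:P1(v=5,ok=F), VALIDATE:-, TRANSFORM:-, EMIT:-] out:-; in:P1
Tick 2: [PARSE:P2(v=2,ok=F), VALIDATE:P1(v=5,ok=F), TRANSFORM:-, EMIT:-] out:-; in:P2
Tick 3: [PARSE:P3(v=18,ok=F), VALIDATE:P2(v=2,ok=F), TRANSFORM:P1(v=0,ok=F), EMIT:-] out:-; in:P3
At end of tick 3: ['P3', 'P2', 'P1', '-']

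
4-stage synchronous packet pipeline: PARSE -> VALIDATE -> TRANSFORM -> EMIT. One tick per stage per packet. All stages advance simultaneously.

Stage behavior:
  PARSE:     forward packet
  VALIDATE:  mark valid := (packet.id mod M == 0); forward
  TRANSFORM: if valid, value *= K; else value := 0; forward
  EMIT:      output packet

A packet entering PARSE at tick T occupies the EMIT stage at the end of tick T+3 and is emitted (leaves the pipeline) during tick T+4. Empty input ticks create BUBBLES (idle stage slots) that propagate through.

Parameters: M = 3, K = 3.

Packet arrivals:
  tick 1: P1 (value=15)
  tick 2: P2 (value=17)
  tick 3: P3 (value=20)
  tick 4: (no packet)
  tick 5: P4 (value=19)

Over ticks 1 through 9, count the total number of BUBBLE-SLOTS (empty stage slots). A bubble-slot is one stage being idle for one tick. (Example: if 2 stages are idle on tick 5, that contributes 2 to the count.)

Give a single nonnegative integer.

Answer: 20

Derivation:
Tick 1: [PARSE:P1(v=15,ok=F), VALIDATE:-, TRANSFORM:-, EMIT:-] out:-; bubbles=3
Tick 2: [PARSE:P2(v=17,ok=F), VALIDATE:P1(v=15,ok=F), TRANSFORM:-, EMIT:-] out:-; bubbles=2
Tick 3: [PARSE:P3(v=20,ok=F), VALIDATE:P2(v=17,ok=F), TRANSFORM:P1(v=0,ok=F), EMIT:-] out:-; bubbles=1
Tick 4: [PARSE:-, VALIDATE:P3(v=20,ok=T), TRANSFORM:P2(v=0,ok=F), EMIT:P1(v=0,ok=F)] out:-; bubbles=1
Tick 5: [PARSE:P4(v=19,ok=F), VALIDATE:-, TRANSFORM:P3(v=60,ok=T), EMIT:P2(v=0,ok=F)] out:P1(v=0); bubbles=1
Tick 6: [PARSE:-, VALIDATE:P4(v=19,ok=F), TRANSFORM:-, EMIT:P3(v=60,ok=T)] out:P2(v=0); bubbles=2
Tick 7: [PARSE:-, VALIDATE:-, TRANSFORM:P4(v=0,ok=F), EMIT:-] out:P3(v=60); bubbles=3
Tick 8: [PARSE:-, VALIDATE:-, TRANSFORM:-, EMIT:P4(v=0,ok=F)] out:-; bubbles=3
Tick 9: [PARSE:-, VALIDATE:-, TRANSFORM:-, EMIT:-] out:P4(v=0); bubbles=4
Total bubble-slots: 20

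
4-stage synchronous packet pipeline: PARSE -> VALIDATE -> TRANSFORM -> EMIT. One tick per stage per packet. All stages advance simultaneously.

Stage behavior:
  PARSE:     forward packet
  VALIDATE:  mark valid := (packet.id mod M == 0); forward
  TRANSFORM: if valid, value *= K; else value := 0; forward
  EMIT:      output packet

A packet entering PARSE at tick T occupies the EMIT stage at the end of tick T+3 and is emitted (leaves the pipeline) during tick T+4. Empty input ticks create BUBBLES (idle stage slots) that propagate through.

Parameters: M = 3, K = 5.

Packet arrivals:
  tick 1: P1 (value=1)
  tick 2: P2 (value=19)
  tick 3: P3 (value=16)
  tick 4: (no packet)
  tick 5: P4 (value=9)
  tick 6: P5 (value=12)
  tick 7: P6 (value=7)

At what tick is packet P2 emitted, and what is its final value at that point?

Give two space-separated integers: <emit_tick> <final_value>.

Answer: 6 0

Derivation:
Tick 1: [PARSE:P1(v=1,ok=F), VALIDATE:-, TRANSFORM:-, EMIT:-] out:-; in:P1
Tick 2: [PARSE:P2(v=19,ok=F), VALIDATE:P1(v=1,ok=F), TRANSFORM:-, EMIT:-] out:-; in:P2
Tick 3: [PARSE:P3(v=16,ok=F), VALIDATE:P2(v=19,ok=F), TRANSFORM:P1(v=0,ok=F), EMIT:-] out:-; in:P3
Tick 4: [PARSE:-, VALIDATE:P3(v=16,ok=T), TRANSFORM:P2(v=0,ok=F), EMIT:P1(v=0,ok=F)] out:-; in:-
Tick 5: [PARSE:P4(v=9,ok=F), VALIDATE:-, TRANSFORM:P3(v=80,ok=T), EMIT:P2(v=0,ok=F)] out:P1(v=0); in:P4
Tick 6: [PARSE:P5(v=12,ok=F), VALIDATE:P4(v=9,ok=F), TRANSFORM:-, EMIT:P3(v=80,ok=T)] out:P2(v=0); in:P5
Tick 7: [PARSE:P6(v=7,ok=F), VALIDATE:P5(v=12,ok=F), TRANSFORM:P4(v=0,ok=F), EMIT:-] out:P3(v=80); in:P6
Tick 8: [PARSE:-, VALIDATE:P6(v=7,ok=T), TRANSFORM:P5(v=0,ok=F), EMIT:P4(v=0,ok=F)] out:-; in:-
Tick 9: [PARSE:-, VALIDATE:-, TRANSFORM:P6(v=35,ok=T), EMIT:P5(v=0,ok=F)] out:P4(v=0); in:-
Tick 10: [PARSE:-, VALIDATE:-, TRANSFORM:-, EMIT:P6(v=35,ok=T)] out:P5(v=0); in:-
Tick 11: [PARSE:-, VALIDATE:-, TRANSFORM:-, EMIT:-] out:P6(v=35); in:-
P2: arrives tick 2, valid=False (id=2, id%3=2), emit tick 6, final value 0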